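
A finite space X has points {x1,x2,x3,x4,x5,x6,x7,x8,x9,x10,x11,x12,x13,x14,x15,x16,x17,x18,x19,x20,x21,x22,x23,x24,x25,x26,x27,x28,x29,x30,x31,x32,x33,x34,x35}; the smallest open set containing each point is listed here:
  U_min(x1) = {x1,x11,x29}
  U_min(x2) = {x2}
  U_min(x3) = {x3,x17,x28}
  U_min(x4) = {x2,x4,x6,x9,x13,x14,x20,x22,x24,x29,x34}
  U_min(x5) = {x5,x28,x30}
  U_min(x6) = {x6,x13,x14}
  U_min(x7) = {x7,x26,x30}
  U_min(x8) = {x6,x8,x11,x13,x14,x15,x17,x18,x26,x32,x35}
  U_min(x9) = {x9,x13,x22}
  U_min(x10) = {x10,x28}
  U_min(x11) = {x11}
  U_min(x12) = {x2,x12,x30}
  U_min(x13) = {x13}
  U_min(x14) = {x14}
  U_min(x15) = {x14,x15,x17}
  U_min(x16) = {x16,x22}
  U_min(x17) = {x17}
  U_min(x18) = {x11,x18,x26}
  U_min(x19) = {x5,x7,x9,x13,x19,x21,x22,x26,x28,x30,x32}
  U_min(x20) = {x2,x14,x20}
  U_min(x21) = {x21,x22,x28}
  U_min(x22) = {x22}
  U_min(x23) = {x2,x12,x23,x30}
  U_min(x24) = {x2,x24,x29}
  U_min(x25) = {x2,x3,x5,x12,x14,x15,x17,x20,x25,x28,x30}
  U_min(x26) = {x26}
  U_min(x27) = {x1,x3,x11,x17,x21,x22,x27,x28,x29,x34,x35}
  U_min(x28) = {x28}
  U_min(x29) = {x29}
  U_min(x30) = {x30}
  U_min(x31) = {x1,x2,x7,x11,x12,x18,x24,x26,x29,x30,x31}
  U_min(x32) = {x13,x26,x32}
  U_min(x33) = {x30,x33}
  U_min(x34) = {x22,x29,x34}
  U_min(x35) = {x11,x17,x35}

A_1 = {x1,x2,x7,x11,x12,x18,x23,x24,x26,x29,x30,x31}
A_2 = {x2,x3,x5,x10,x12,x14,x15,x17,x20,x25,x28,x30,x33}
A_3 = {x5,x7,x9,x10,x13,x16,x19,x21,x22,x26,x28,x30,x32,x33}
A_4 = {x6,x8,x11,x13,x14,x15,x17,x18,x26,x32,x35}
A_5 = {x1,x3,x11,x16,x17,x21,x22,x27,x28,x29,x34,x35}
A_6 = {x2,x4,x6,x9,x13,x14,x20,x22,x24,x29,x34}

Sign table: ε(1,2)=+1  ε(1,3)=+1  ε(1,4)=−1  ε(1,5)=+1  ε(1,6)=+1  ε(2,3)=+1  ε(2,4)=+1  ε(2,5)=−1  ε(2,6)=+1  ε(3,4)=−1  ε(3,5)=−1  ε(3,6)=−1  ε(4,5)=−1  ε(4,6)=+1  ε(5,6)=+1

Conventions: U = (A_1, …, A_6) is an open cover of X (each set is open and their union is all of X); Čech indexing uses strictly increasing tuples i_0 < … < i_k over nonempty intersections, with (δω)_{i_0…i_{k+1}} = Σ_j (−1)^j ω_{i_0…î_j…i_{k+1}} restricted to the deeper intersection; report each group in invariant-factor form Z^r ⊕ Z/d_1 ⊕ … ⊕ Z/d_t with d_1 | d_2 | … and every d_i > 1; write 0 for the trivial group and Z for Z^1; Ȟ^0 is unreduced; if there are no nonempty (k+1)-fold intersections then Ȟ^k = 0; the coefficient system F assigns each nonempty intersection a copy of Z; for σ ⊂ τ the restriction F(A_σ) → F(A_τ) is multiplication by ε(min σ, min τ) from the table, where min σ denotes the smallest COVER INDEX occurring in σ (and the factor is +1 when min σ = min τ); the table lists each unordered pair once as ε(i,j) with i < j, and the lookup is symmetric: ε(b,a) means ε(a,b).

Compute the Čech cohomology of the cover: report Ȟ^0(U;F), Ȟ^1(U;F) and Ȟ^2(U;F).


Ȟ^0(U;F) ≅ 0, Ȟ^1(U;F) ≅ Z/2 and Ȟ^2(U;F) ≅ Z

intersection data:
  A12={x2,x12,x30} A13={x7,x26,x30} A14={x11,x18,x26} A15={x1,x11,x29} A16={x2,x24,x29} A23={x5,x10,x28,x30,x33} A24={x14,x15,x17} A25={x3,x17,x28} A26={x2,x14,x20} A34={x13,x26,x32} A35={x16,x21,x22,x28} A36={x9,x13,x22} A45={x11,x17,x35} A46={x6,x13,x14} A56={x22,x29,x34}
  A123={x30} A126={x2} A134={x26} A145={x11} A156={x29} A235={x28} A245={x17} A246={x14} A346={x13} A356={x22}
C dims 6,15,10; δ0: rk 6, SNF 1^5·2; δ1: rk 9, SNF 1^9
Ȟ^0 = (6 − 6) − 0 = 0, so Ȟ^0 ≅ 0
Ȟ^1 = (15 − 9) − 6 = 0 plus torsion [2], so Ȟ^1 ≅ Z/2
Ȟ^2 = (10 − 0) − 9 = 1, so Ȟ^2 ≅ Z


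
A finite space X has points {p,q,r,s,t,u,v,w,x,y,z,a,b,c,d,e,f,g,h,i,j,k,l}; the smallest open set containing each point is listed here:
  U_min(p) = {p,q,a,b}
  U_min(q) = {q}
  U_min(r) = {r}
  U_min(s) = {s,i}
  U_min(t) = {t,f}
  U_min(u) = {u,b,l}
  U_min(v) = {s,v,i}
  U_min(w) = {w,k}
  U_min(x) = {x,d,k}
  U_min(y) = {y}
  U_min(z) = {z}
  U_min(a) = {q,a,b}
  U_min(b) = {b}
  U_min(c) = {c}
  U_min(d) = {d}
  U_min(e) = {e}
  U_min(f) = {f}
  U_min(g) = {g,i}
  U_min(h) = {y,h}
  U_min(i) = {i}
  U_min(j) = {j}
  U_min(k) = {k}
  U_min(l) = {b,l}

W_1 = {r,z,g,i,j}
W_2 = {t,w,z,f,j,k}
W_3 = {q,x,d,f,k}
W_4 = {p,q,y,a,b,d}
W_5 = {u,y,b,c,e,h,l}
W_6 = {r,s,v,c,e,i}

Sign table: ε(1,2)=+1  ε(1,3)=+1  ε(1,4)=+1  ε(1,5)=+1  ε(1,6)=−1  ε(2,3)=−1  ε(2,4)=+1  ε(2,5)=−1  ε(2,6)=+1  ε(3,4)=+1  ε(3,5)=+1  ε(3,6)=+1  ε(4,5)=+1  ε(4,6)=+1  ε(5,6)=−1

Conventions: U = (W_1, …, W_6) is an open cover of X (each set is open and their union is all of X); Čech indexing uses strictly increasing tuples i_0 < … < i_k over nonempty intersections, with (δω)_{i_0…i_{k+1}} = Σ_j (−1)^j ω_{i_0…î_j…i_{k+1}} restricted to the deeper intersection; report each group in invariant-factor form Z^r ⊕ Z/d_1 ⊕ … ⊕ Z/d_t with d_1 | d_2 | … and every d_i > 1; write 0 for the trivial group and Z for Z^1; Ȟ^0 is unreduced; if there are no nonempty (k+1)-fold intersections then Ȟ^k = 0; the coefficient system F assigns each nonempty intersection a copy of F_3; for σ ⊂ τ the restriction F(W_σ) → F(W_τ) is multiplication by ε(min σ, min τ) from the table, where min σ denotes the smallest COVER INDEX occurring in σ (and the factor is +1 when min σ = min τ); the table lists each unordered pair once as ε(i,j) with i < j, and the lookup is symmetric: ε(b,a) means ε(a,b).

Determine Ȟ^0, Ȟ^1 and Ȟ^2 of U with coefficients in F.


nerve simplices:
  W12={z,j} W16={r,i} W23={f,k} W34={q,d} W45={y,b} W56={c,e}
C dims 6,6; δ0: rk_F3 6
degree 0: 6−6−0 = 0 → Ȟ^0 ≅ 0
degree 1: 6−0−6 = 0 → Ȟ^1 ≅ 0
degree 2: 0−0−0 = 0 → Ȟ^2 ≅ 0

Ȟ^0 ≅ 0; Ȟ^1 ≅ 0; Ȟ^2 ≅ 0


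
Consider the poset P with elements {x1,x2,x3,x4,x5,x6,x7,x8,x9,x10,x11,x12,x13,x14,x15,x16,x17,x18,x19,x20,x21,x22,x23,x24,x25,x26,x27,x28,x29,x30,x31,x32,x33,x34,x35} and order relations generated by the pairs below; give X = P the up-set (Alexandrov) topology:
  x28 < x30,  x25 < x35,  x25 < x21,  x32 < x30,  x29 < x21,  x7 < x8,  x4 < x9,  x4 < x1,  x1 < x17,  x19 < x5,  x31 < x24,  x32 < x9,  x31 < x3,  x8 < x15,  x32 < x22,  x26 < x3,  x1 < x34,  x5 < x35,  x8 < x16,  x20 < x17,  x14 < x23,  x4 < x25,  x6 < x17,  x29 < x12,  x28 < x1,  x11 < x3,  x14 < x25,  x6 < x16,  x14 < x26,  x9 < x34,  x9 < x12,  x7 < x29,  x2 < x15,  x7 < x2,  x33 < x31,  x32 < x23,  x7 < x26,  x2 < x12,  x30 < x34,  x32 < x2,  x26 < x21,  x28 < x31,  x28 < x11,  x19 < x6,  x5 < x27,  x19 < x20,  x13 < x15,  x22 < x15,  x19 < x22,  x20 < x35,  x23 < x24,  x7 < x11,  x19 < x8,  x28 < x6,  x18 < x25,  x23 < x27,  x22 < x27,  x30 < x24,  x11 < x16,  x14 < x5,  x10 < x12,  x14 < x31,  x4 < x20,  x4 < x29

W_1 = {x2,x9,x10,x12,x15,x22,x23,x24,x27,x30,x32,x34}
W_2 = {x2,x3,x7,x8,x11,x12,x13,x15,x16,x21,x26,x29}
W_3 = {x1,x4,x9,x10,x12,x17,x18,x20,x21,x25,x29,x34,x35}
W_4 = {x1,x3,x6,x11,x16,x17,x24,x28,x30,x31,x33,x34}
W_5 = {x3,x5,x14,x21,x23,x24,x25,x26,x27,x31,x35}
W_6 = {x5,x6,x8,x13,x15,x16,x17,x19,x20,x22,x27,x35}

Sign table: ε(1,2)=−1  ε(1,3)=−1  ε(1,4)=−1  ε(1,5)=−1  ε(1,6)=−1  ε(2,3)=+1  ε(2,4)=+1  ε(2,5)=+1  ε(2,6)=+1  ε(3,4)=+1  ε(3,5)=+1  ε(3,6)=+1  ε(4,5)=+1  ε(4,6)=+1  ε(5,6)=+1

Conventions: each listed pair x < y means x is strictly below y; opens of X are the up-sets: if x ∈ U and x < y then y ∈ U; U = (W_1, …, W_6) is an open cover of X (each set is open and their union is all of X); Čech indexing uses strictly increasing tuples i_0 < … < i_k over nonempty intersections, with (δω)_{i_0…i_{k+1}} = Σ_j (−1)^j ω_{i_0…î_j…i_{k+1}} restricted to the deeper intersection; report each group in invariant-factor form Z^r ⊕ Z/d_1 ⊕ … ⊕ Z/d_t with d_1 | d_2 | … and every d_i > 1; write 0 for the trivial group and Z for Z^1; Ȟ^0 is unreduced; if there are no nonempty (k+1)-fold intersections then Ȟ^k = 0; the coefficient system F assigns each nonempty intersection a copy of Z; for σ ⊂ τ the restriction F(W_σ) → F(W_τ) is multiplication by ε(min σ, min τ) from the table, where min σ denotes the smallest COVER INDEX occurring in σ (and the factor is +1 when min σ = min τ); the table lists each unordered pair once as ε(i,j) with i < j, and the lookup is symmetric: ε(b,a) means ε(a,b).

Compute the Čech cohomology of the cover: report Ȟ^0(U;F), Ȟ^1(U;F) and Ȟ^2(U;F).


nerve of the cover:
  W12={x2,x12,x15} W13={x9,x10,x12,x34} W14={x24,x30,x34} W15={x23,x24,x27} W16={x15,x22,x27} W23={x12,x21,x29} W24={x3,x11,x16} W25={x3,x21,x26} W26={x8,x13,x15,x16} W34={x1,x17,x34} W35={x21,x25,x35} W36={x17,x20,x35} W45={x3,x24,x31} W46={x6,x16,x17} W56={x5,x27,x35}
  W123={x12} W126={x15} W134={x34} W145={x24} W156={x27} W235={x21} W245={x3} W246={x16} W346={x17} W356={x35}
C dims 6,15,10; δ0: rk 5, SNF 1^5; δ1: rk 10, SNF 1^9·2
Ȟ^0 = (6 − 5) − 0 = 1, so Ȟ^0 ≅ Z
Ȟ^1 = (15 − 10) − 5 = 0, so Ȟ^1 ≅ 0
Ȟ^2 = (10 − 0) − 10 = 0 plus torsion [2], so Ȟ^2 ≅ Z/2

Ȟ^0(U;F) ≅ Z,  Ȟ^1(U;F) ≅ 0,  Ȟ^2(U;F) ≅ Z/2


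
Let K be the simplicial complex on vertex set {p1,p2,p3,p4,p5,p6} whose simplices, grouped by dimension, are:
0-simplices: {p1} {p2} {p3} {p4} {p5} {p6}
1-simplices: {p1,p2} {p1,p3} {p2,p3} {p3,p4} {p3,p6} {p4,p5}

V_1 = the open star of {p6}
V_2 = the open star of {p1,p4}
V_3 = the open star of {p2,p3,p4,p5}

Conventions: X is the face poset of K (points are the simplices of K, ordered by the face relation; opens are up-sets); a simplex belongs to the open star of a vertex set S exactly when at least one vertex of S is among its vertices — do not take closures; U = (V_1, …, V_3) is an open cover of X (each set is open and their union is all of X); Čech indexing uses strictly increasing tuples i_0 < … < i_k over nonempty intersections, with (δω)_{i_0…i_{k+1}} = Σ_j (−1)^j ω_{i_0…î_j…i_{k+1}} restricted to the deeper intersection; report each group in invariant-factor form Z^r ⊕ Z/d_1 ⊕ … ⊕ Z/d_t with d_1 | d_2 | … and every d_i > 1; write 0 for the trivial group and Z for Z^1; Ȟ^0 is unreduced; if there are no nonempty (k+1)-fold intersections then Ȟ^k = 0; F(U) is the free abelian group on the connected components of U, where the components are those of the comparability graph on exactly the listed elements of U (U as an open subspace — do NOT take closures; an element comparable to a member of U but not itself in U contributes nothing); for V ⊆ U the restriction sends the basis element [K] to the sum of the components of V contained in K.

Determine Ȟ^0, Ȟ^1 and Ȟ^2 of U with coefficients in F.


Ȟ^0 ≅ Z; Ȟ^1 ≅ Z; Ȟ^2 ≅ 0

intersection data:
  V1={{p6},{p3,p6}} V2={{p1},{p4},{p1,p2},{p1,p3},{p3,p4},{p4,p5}} V3={{p2},{p3},{p4},{p5},{p1,p2},{p1,p3},{p2,p3},{p3,p4},{p3,p6},{p4,p5}}
  V13={{p3,p6}} V23={{p4},{p1,p2},{p1,p3},{p3,p4},{p4,p5}}
components per intersection:
  V1: {{p6},{p3,p6}}
  V2: {{p1},{p1,p2},{p1,p3}} {{p4},{p3,p4},{p4,p5}}
  V3: {{p2},{p3},{p4},{p5},{p1,p2},{p1,p3},{p2,p3},{p3,p4},{p3,p6},{p4,p5}}
  V13: {{p3,p6}}
  V23: {{p4},{p3,p4},{p4,p5}} {{p1,p2}} {{p1,p3}}
C dims 4,4; δ0: rk 3, SNF 1^3
Ȟ^0 = (4 − 3) − 0 = 1, so Ȟ^0 ≅ Z
Ȟ^1 = (4 − 0) − 3 = 1, so Ȟ^1 ≅ Z
Ȟ^2 = (0 − 0) − 0 = 0, so Ȟ^2 ≅ 0


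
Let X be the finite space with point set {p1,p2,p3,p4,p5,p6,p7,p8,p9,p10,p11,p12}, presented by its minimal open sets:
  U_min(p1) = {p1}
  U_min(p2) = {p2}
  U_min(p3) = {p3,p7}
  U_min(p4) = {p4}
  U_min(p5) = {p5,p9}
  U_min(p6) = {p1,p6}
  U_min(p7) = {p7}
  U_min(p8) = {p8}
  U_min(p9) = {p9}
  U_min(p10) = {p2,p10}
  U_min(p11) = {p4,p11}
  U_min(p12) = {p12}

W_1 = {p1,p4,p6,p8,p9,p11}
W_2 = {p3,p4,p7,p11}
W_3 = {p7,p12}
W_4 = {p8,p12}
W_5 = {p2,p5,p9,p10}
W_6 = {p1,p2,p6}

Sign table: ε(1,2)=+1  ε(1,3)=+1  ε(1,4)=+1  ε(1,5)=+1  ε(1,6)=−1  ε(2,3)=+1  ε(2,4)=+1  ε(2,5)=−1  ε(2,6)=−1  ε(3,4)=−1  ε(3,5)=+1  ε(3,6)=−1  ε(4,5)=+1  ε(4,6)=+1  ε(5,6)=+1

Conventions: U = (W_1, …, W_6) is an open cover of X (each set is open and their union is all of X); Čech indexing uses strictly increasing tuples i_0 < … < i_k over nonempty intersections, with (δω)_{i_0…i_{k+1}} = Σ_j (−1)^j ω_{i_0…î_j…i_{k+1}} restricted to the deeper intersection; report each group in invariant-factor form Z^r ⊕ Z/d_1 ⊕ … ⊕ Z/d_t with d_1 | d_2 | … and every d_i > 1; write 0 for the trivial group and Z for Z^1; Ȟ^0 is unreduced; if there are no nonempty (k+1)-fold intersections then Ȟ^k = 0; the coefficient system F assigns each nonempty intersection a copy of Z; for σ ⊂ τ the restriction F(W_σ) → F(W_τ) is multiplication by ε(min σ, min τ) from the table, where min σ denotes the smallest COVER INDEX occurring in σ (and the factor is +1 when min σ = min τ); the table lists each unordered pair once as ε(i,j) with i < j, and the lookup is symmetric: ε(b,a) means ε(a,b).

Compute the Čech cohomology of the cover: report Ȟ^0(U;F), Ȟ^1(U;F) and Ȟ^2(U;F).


intersection data:
  W12={p4,p11} W14={p8} W15={p9} W16={p1,p6} W23={p7} W34={p12} W56={p2}
C dims 6,7; δ0: rk 6, SNF 1^5·2
Ȟ^0 = (6 − 6) − 0 = 0, so Ȟ^0 ≅ 0
Ȟ^1 = (7 − 0) − 6 = 1 plus torsion [2], so Ȟ^1 ≅ Z ⊕ Z/2
Ȟ^2 = (0 − 0) − 0 = 0, so Ȟ^2 ≅ 0

Ȟ^0(U;F) ≅ 0,  Ȟ^1(U;F) ≅ Z ⊕ Z/2,  Ȟ^2(U;F) ≅ 0


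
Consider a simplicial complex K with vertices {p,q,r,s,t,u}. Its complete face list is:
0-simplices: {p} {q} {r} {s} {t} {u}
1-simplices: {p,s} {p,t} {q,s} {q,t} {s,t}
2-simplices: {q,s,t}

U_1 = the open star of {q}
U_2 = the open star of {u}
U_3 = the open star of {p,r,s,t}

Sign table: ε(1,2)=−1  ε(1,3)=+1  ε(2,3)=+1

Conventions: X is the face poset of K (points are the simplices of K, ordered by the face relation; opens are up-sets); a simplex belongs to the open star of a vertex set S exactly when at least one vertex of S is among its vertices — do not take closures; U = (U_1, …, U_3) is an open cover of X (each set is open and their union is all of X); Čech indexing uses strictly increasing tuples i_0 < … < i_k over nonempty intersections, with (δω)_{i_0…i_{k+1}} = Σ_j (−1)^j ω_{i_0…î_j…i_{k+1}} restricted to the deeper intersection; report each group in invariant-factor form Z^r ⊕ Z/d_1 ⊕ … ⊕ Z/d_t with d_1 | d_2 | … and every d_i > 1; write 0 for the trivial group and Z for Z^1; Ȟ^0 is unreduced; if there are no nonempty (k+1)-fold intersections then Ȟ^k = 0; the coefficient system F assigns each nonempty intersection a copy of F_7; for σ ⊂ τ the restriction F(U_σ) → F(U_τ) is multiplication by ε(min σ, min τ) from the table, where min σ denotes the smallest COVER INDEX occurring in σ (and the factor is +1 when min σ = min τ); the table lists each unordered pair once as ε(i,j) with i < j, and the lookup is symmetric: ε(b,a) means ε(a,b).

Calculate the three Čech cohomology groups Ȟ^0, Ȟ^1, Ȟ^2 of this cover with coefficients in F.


nonempty overlaps:
  U1={{q},{q,s},{q,t},{q,s,t}} U2={{u}} U3={{p},{r},{s},{t},{p,s},{p,t},{q,s},{q,t},{s,t},{q,s,t}}
  U13={{q,s},{q,t},{q,s,t}}
C dims 3,1; δ0: rk_F7 1
degree 0: 3−1−0 = 2 → Ȟ^0 ≅ Z/7 ⊕ Z/7
degree 1: 1−0−1 = 0 → Ȟ^1 ≅ 0
degree 2: 0−0−0 = 0 → Ȟ^2 ≅ 0

Ȟ^0 ≅ Z/7 ⊕ Z/7, Ȟ^1 ≅ 0, Ȟ^2 ≅ 0


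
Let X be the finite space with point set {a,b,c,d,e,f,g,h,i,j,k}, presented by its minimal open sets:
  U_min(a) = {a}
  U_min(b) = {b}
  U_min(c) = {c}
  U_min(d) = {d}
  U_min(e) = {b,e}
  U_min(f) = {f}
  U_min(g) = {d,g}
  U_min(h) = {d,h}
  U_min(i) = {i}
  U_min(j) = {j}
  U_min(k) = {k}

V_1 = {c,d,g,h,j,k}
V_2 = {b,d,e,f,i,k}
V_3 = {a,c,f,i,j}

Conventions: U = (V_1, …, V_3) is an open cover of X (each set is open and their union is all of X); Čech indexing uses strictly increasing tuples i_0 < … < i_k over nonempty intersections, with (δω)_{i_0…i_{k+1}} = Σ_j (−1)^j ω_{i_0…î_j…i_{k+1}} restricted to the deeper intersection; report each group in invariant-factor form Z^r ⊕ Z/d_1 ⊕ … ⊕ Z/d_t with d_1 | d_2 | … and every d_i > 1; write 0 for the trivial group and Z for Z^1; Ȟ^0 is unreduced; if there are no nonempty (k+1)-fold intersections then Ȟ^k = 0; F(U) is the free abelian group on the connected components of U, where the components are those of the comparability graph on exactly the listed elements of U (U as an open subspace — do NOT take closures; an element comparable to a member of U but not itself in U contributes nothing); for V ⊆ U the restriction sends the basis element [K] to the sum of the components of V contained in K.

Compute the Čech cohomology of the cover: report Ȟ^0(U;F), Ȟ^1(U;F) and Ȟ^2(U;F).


Ȟ^0 = Z^8,  Ȟ^1 = 0,  Ȟ^2 = 0

intersection data:
  V12={d,k} V13={c,j} V23={f,i}
components per intersection:
  V1: {c} {d,g,h} {j} {k}
  V2: {b,e} {d} {f} {i} {k}
  V3: {a} {c} {f} {i} {j}
  V12: {d} {k}
  V13: {c} {j}
  V23: {f} {i}
C dims 14,6; δ0: rk 6, SNF 1^6
Ȟ^0 = (14 − 6) − 0 = 8, so Ȟ^0 ≅ Z^8
Ȟ^1 = (6 − 0) − 6 = 0, so Ȟ^1 ≅ 0
Ȟ^2 = (0 − 0) − 0 = 0, so Ȟ^2 ≅ 0


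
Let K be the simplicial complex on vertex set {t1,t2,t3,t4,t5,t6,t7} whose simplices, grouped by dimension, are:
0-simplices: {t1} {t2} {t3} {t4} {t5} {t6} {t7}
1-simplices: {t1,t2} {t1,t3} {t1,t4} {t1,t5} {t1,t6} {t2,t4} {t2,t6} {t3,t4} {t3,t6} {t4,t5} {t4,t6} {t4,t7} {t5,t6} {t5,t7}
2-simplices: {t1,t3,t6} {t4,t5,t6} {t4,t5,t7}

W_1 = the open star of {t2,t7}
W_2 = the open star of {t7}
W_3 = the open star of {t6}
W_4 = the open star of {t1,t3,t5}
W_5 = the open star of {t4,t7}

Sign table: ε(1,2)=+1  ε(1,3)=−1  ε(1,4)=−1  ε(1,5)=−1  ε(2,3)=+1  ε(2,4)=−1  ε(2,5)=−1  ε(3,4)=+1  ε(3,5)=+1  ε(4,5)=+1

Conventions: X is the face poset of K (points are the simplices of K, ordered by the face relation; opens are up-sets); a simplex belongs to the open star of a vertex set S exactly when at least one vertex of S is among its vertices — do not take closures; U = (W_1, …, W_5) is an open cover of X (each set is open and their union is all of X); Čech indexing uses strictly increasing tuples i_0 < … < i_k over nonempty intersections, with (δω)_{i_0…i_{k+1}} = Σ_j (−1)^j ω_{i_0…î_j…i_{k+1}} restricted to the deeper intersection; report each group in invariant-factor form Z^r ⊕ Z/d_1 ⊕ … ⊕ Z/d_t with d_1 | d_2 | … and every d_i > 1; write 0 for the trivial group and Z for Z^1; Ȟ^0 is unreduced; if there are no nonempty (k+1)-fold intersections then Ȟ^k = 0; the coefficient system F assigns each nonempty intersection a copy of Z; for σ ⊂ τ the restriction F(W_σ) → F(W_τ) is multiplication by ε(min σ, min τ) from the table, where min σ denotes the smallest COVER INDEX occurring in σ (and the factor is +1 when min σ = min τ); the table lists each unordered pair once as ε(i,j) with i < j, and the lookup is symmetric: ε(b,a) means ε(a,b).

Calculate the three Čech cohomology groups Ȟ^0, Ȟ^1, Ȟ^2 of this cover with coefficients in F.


Ȟ^0 ≅ Z,  Ȟ^1 ≅ Z,  Ȟ^2 ≅ 0

nerve simplices:
  W1={{t2},{t7},{t1,t2},{t2,t4},{t2,t6},{t4,t7},{t5,t7},{t4,t5,t7}} W2={{t7},{t4,t7},{t5,t7},{t4,t5,t7}} W3={{t6},{t1,t6},{t2,t6},{t3,t6},{t4,t6},{t5,t6},{t1,t3,t6},{t4,t5,t6}} W4={{t1},{t3},{t5},{t1,t2},{t1,t3},{t1,t4},{t1,t5},{t1,t6},{t3,t4},{t3,t6},{t4,t5},{t5,t6},{t5,t7},{t1,t3,t6},{t4,t5,t6},{t4,t5,t7}} W5={{t4},{t7},{t1,t4},{t2,t4},{t3,t4},{t4,t5},{t4,t6},{t4,t7},{t5,t7},{t4,t5,t6},{t4,t5,t7}}
  W12={{t7},{t4,t7},{t5,t7},{t4,t5,t7}} W13={{t2,t6}} W14={{t1,t2},{t5,t7},{t4,t5,t7}} W15={{t7},{t2,t4},{t4,t7},{t5,t7},{t4,t5,t7}} W24={{t5,t7},{t4,t5,t7}} W25={{t7},{t4,t7},{t5,t7},{t4,t5,t7}} W34={{t1,t6},{t3,t6},{t5,t6},{t1,t3,t6},{t4,t5,t6}} W35={{t4,t6},{t4,t5,t6}} W45={{t1,t4},{t3,t4},{t4,t5},{t5,t7},{t4,t5,t6},{t4,t5,t7}}
  W124={{t5,t7},{t4,t5,t7}} W125={{t7},{t4,t7},{t5,t7},{t4,t5,t7}} W145={{t5,t7},{t4,t5,t7}} W245={{t5,t7},{t4,t5,t7}} W345={{t4,t5,t6}}
  W1245={{t5,t7},{t4,t5,t7}}
C dims 5,9,5,1; δ0: rk 4, SNF 1^4; δ1: rk 4, SNF 1^4; δ2: rk 1, SNF 1^1
degree 0: 5−4−0 = 1 → Ȟ^0 ≅ Z
degree 1: 9−4−4 = 1 → Ȟ^1 ≅ Z
degree 2: 5−1−4 = 0 → Ȟ^2 ≅ 0


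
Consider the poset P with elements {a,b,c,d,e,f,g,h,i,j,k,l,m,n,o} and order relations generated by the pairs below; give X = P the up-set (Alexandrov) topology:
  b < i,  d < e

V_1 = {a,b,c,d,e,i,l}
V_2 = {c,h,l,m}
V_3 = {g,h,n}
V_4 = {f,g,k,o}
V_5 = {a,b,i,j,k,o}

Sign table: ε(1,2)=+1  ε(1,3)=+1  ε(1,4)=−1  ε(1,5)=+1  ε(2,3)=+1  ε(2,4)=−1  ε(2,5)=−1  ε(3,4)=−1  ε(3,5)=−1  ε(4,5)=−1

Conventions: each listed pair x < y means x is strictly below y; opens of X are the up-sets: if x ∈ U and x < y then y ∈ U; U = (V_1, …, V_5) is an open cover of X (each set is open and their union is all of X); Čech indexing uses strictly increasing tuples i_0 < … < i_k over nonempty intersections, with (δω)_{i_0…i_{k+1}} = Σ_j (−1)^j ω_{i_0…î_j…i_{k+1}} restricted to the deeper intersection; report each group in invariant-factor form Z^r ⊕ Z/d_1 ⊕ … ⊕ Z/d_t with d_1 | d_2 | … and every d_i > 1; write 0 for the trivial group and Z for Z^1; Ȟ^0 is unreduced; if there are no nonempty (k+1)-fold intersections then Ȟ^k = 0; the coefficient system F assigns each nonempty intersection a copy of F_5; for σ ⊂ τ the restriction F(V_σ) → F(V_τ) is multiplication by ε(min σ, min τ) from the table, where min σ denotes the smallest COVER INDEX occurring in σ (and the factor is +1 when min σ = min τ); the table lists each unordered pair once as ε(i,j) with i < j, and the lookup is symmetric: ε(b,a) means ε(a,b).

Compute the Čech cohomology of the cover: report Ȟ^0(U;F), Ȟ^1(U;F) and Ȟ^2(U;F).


Ȟ^0 = Z/5, Ȟ^1 = Z/5 and Ȟ^2 = 0

nonempty overlaps:
  V12={c,l} V15={a,b,i} V23={h} V34={g} V45={k,o}
C dims 5,5; δ0: rk_F5 4
degree 0: 5−4−0 = 1 → Ȟ^0 ≅ Z/5
degree 1: 5−0−4 = 1 → Ȟ^1 ≅ Z/5
degree 2: 0−0−0 = 0 → Ȟ^2 ≅ 0


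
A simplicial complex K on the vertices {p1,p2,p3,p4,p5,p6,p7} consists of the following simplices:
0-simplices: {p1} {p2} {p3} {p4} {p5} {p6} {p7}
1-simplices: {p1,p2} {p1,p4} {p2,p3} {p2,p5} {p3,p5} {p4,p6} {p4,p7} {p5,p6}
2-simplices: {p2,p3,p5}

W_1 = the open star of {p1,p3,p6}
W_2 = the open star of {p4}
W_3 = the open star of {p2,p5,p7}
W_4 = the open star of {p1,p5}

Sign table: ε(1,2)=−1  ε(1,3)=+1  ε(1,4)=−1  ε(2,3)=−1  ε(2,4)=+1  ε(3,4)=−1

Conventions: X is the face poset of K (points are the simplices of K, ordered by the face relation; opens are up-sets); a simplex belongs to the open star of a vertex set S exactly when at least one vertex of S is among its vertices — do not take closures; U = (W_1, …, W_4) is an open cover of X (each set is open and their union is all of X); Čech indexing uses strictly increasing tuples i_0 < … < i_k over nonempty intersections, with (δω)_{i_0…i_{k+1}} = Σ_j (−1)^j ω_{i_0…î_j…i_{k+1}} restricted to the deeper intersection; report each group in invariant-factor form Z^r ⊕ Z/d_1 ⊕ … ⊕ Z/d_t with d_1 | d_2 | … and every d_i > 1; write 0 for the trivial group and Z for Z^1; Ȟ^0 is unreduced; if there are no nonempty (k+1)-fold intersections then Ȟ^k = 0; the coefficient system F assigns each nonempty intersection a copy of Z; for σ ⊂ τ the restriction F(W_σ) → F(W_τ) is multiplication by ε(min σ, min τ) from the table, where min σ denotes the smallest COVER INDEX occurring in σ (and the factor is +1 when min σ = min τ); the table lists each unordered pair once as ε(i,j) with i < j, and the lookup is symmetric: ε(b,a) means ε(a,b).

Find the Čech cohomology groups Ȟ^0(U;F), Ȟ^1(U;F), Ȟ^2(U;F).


Ȟ^0 ≅ Z,  Ȟ^1 ≅ Z,  Ȟ^2 ≅ 0

intersection data:
  W1={{p1},{p3},{p6},{p1,p2},{p1,p4},{p2,p3},{p3,p5},{p4,p6},{p5,p6},{p2,p3,p5}} W2={{p4},{p1,p4},{p4,p6},{p4,p7}} W3={{p2},{p5},{p7},{p1,p2},{p2,p3},{p2,p5},{p3,p5},{p4,p7},{p5,p6},{p2,p3,p5}} W4={{p1},{p5},{p1,p2},{p1,p4},{p2,p5},{p3,p5},{p5,p6},{p2,p3,p5}}
  W12={{p1,p4},{p4,p6}} W13={{p1,p2},{p2,p3},{p3,p5},{p5,p6},{p2,p3,p5}} W14={{p1},{p1,p2},{p1,p4},{p3,p5},{p5,p6},{p2,p3,p5}} W23={{p4,p7}} W24={{p1,p4}} W34={{p5},{p1,p2},{p2,p5},{p3,p5},{p5,p6},{p2,p3,p5}}
  W124={{p1,p4}} W134={{p1,p2},{p3,p5},{p5,p6},{p2,p3,p5}}
C dims 4,6,2; δ0: rk 3, SNF 1^3; δ1: rk 2, SNF 1^2
Ȟ^0 = (4 − 3) − 0 = 1, so Ȟ^0 ≅ Z
Ȟ^1 = (6 − 2) − 3 = 1, so Ȟ^1 ≅ Z
Ȟ^2 = (2 − 0) − 2 = 0, so Ȟ^2 ≅ 0


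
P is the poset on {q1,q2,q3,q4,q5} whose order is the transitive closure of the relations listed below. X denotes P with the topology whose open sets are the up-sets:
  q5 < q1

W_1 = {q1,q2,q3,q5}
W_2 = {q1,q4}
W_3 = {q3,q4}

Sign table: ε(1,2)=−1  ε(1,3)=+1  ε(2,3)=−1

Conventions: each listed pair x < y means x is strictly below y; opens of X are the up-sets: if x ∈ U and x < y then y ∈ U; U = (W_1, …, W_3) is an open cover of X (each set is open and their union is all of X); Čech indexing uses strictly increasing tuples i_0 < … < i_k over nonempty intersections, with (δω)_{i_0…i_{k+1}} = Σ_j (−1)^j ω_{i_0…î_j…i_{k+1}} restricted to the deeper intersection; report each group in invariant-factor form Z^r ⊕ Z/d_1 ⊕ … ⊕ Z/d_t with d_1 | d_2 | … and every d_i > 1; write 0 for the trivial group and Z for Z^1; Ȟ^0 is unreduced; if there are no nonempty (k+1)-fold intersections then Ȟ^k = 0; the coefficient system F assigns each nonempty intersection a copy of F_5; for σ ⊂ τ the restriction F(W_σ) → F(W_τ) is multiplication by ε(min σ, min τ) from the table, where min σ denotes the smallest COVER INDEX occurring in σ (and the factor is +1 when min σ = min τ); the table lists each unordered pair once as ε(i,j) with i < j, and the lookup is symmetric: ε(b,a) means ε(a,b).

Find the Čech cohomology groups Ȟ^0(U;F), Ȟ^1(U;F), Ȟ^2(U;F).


Ȟ^0 = Z/5; Ȟ^1 = Z/5; Ȟ^2 = 0

nonempty overlaps:
  W12={q1} W13={q3} W23={q4}
C dims 3,3; δ0: rk_F5 2
degree 0: 3−2−0 = 1 → Ȟ^0 ≅ Z/5
degree 1: 3−0−2 = 1 → Ȟ^1 ≅ Z/5
degree 2: 0−0−0 = 0 → Ȟ^2 ≅ 0


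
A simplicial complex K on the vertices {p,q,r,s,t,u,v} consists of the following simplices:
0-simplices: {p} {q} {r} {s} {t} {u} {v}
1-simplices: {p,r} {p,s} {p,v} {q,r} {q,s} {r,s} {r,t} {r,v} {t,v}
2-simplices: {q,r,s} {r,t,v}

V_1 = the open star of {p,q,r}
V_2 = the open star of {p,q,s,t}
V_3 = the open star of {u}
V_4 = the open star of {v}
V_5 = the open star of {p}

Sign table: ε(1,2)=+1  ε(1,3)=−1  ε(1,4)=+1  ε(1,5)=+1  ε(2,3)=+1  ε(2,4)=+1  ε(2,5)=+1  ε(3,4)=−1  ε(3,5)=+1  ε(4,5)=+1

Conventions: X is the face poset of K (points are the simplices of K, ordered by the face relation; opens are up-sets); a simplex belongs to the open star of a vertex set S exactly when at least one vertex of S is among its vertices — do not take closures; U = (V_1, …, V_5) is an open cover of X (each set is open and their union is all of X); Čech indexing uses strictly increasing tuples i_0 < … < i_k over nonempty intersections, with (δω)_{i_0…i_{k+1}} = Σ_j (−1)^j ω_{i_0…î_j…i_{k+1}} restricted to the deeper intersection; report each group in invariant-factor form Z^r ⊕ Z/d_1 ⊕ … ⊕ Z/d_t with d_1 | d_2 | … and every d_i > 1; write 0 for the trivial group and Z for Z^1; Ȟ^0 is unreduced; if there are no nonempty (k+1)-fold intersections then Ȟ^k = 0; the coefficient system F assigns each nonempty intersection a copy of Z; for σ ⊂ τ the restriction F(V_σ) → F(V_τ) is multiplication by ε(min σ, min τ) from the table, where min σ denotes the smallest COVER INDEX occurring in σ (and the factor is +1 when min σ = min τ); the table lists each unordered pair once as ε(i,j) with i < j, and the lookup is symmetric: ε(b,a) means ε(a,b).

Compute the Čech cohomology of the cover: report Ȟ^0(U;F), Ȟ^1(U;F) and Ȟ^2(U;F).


Ȟ^0(U;F) ≅ Z^2,  Ȟ^1(U;F) ≅ 0,  Ȟ^2(U;F) ≅ 0

nerve simplices:
  V1={{p},{q},{r},{p,r},{p,s},{p,v},{q,r},{q,s},{r,s},{r,t},{r,v},{q,r,s},{r,t,v}} V2={{p},{q},{s},{t},{p,r},{p,s},{p,v},{q,r},{q,s},{r,s},{r,t},{t,v},{q,r,s},{r,t,v}} V3={{u}} V4={{v},{p,v},{r,v},{t,v},{r,t,v}} V5={{p},{p,r},{p,s},{p,v}}
  V12={{p},{q},{p,r},{p,s},{p,v},{q,r},{q,s},{r,s},{r,t},{q,r,s},{r,t,v}} V14={{p,v},{r,v},{r,t,v}} V15={{p},{p,r},{p,s},{p,v}} V24={{p,v},{t,v},{r,t,v}} V25={{p},{p,r},{p,s},{p,v}} V45={{p,v}}
  V124={{p,v},{r,t,v}} V125={{p},{p,r},{p,s},{p,v}} V145={{p,v}} V245={{p,v}}
  V1245={{p,v}}
C dims 5,6,4,1; δ0: rk 3, SNF 1^3; δ1: rk 3, SNF 1^3; δ2: rk 1, SNF 1^1
degree 0: 5−3−0 = 2 → Ȟ^0 ≅ Z^2
degree 1: 6−3−3 = 0 → Ȟ^1 ≅ 0
degree 2: 4−1−3 = 0 → Ȟ^2 ≅ 0


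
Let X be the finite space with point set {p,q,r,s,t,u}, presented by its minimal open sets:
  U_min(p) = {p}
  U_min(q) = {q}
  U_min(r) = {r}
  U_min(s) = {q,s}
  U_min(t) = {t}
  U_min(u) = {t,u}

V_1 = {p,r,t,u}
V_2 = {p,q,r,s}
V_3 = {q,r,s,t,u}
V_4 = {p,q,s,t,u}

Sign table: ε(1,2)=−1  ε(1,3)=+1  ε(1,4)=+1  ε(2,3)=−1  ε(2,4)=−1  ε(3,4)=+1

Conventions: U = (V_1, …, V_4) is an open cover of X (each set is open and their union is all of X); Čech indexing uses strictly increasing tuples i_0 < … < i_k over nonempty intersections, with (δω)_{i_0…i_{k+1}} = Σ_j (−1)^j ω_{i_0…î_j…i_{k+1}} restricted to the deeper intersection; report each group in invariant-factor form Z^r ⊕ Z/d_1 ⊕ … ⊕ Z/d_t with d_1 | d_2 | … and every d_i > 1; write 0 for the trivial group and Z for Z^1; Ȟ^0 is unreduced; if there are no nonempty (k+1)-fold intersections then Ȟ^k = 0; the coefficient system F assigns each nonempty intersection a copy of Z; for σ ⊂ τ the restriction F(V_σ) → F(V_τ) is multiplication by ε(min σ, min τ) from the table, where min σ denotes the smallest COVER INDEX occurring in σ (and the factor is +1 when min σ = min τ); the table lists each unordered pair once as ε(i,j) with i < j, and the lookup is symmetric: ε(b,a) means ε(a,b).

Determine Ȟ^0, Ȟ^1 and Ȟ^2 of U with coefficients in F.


Ȟ^0 = Z, Ȟ^1 = 0, Ȟ^2 = Z

nerve simplices:
  V12={p,r} V13={r,t,u} V14={p,t,u} V23={q,r,s} V24={p,q,s} V34={q,s,t,u}
  V123={r} V124={p} V134={t,u} V234={q,s}
C dims 4,6,4; δ0: rk 3, SNF 1^3; δ1: rk 3, SNF 1^3
degree 0: 4−3−0 = 1 → Ȟ^0 ≅ Z
degree 1: 6−3−3 = 0 → Ȟ^1 ≅ 0
degree 2: 4−0−3 = 1 → Ȟ^2 ≅ Z


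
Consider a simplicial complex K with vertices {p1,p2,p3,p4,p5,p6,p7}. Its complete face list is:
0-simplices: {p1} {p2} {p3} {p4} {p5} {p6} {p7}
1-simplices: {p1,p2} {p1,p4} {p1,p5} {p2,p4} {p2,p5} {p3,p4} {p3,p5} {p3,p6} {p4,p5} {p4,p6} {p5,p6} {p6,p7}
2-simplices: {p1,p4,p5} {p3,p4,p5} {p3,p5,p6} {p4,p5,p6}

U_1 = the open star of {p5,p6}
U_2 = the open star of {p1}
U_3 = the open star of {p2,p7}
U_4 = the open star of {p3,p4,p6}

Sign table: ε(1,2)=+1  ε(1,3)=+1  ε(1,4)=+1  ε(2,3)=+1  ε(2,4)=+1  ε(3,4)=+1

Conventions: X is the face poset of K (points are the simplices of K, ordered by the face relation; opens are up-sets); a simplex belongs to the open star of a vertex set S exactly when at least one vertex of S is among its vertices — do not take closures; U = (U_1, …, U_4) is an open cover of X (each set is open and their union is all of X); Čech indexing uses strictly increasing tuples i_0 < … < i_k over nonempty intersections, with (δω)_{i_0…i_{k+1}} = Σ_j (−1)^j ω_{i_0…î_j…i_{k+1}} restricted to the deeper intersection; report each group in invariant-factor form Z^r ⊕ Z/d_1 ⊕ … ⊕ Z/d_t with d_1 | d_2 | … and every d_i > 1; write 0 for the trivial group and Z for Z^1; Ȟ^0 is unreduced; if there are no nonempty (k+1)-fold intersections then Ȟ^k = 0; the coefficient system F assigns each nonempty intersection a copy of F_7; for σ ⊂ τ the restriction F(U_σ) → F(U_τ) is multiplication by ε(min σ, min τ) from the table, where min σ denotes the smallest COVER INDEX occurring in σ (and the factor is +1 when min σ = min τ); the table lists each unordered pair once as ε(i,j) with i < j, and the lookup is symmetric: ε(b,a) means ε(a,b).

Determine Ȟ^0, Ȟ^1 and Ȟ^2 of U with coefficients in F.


Ȟ^0 ≅ Z/7, Ȟ^1 ≅ Z/7 and Ȟ^2 ≅ 0

cover nerve:
  U1={{p5},{p6},{p1,p5},{p2,p5},{p3,p5},{p3,p6},{p4,p5},{p4,p6},{p5,p6},{p6,p7},{p1,p4,p5},{p3,p4,p5},{p3,p5,p6},{p4,p5,p6}} U2={{p1},{p1,p2},{p1,p4},{p1,p5},{p1,p4,p5}} U3={{p2},{p7},{p1,p2},{p2,p4},{p2,p5},{p6,p7}} U4={{p3},{p4},{p6},{p1,p4},{p2,p4},{p3,p4},{p3,p5},{p3,p6},{p4,p5},{p4,p6},{p5,p6},{p6,p7},{p1,p4,p5},{p3,p4,p5},{p3,p5,p6},{p4,p5,p6}}
  U12={{p1,p5},{p1,p4,p5}} U13={{p2,p5},{p6,p7}} U14={{p6},{p3,p5},{p3,p6},{p4,p5},{p4,p6},{p5,p6},{p6,p7},{p1,p4,p5},{p3,p4,p5},{p3,p5,p6},{p4,p5,p6}} U23={{p1,p2}} U24={{p1,p4},{p1,p4,p5}} U34={{p2,p4},{p6,p7}}
  U124={{p1,p4,p5}} U134={{p6,p7}}
C dims 4,6,2; δ0: rk_F7 3; δ1: rk_F7 2
Ȟ^0: (4−3)−0=1 ⇒ Z/7
Ȟ^1: (6−2)−3=1 ⇒ Z/7
Ȟ^2: (2−0)−2=0 ⇒ 0


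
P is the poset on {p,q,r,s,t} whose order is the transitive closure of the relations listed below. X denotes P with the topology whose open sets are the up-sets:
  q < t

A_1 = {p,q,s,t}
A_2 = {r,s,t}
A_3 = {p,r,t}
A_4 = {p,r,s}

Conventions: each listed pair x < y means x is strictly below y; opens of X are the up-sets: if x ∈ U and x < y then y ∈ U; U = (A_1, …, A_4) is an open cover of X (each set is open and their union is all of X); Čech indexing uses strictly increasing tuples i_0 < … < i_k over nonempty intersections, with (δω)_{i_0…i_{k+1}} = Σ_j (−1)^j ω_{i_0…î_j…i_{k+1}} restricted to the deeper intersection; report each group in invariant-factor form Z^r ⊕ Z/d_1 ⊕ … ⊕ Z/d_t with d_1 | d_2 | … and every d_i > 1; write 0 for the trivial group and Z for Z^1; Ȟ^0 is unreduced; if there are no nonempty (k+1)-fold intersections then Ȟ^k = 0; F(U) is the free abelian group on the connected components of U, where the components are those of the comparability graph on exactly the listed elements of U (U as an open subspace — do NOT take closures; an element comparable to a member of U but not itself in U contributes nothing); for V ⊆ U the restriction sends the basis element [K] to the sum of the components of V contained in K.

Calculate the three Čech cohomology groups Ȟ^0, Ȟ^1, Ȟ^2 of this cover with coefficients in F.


nerve simplices:
  A12={s,t} A13={p,t} A14={p,s} A23={r,t} A24={r,s} A34={p,r}
  A123={t} A124={s} A134={p} A234={r}
components per intersection:
  A1: {p} {q,t} {s}
  A2: {r} {s} {t}
  A3: {p} {r} {t}
  A4: {p} {r} {s}
  A12: {s} {t}
  A13: {p} {t}
  A14: {p} {s}
  A23: {r} {t}
  A24: {r} {s}
  A34: {p} {r}
  A123: {t}
  A124: {s}
  A134: {p}
  A234: {r}
C dims 12,12,4; δ0: rk 8, SNF 1^8; δ1: rk 4, SNF 1^4
degree 0: 12−8−0 = 4 → Ȟ^0 ≅ Z^4
degree 1: 12−4−8 = 0 → Ȟ^1 ≅ 0
degree 2: 4−0−4 = 0 → Ȟ^2 ≅ 0

Ȟ^0 ≅ Z^4; Ȟ^1 ≅ 0; Ȟ^2 ≅ 0


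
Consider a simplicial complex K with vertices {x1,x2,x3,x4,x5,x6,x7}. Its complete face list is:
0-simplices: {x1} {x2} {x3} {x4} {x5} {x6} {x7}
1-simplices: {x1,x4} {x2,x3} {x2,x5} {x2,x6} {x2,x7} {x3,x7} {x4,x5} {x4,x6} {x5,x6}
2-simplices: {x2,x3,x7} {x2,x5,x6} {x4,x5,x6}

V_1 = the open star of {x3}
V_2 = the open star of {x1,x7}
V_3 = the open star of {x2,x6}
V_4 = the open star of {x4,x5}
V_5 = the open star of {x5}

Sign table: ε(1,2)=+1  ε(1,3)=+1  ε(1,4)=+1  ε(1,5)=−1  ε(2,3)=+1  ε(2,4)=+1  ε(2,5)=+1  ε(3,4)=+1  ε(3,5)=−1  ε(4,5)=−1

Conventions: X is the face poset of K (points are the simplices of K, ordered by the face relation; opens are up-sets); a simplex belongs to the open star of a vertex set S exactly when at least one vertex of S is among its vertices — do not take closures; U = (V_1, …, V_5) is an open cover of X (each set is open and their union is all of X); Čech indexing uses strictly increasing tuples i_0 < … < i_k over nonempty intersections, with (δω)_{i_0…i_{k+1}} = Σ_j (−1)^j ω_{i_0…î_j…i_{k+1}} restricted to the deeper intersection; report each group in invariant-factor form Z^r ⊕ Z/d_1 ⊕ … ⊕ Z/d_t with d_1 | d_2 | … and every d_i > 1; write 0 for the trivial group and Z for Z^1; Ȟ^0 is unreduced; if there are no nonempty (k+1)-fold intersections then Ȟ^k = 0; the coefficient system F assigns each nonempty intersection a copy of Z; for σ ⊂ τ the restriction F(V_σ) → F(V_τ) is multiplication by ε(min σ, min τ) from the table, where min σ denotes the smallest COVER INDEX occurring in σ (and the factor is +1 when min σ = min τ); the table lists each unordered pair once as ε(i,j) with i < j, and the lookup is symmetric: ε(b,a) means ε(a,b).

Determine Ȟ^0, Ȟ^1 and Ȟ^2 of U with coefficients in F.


nerve of the cover:
  V1={{x3},{x2,x3},{x3,x7},{x2,x3,x7}} V2={{x1},{x7},{x1,x4},{x2,x7},{x3,x7},{x2,x3,x7}} V3={{x2},{x6},{x2,x3},{x2,x5},{x2,x6},{x2,x7},{x4,x6},{x5,x6},{x2,x3,x7},{x2,x5,x6},{x4,x5,x6}} V4={{x4},{x5},{x1,x4},{x2,x5},{x4,x5},{x4,x6},{x5,x6},{x2,x5,x6},{x4,x5,x6}} V5={{x5},{x2,x5},{x4,x5},{x5,x6},{x2,x5,x6},{x4,x5,x6}}
  V12={{x3,x7},{x2,x3,x7}} V13={{x2,x3},{x2,x3,x7}} V23={{x2,x7},{x2,x3,x7}} V24={{x1,x4}} V34={{x2,x5},{x4,x6},{x5,x6},{x2,x5,x6},{x4,x5,x6}} V35={{x2,x5},{x5,x6},{x2,x5,x6},{x4,x5,x6}} V45={{x5},{x2,x5},{x4,x5},{x5,x6},{x2,x5,x6},{x4,x5,x6}}
  V123={{x2,x3,x7}} V345={{x2,x5},{x5,x6},{x2,x5,x6},{x4,x5,x6}}
C dims 5,7,2; δ0: rk 4, SNF 1^4; δ1: rk 2, SNF 1^2
Ȟ^0 = (5 − 4) − 0 = 1, so Ȟ^0 ≅ Z
Ȟ^1 = (7 − 2) − 4 = 1, so Ȟ^1 ≅ Z
Ȟ^2 = (2 − 0) − 2 = 0, so Ȟ^2 ≅ 0

Ȟ^0 ≅ Z, Ȟ^1 ≅ Z and Ȟ^2 ≅ 0


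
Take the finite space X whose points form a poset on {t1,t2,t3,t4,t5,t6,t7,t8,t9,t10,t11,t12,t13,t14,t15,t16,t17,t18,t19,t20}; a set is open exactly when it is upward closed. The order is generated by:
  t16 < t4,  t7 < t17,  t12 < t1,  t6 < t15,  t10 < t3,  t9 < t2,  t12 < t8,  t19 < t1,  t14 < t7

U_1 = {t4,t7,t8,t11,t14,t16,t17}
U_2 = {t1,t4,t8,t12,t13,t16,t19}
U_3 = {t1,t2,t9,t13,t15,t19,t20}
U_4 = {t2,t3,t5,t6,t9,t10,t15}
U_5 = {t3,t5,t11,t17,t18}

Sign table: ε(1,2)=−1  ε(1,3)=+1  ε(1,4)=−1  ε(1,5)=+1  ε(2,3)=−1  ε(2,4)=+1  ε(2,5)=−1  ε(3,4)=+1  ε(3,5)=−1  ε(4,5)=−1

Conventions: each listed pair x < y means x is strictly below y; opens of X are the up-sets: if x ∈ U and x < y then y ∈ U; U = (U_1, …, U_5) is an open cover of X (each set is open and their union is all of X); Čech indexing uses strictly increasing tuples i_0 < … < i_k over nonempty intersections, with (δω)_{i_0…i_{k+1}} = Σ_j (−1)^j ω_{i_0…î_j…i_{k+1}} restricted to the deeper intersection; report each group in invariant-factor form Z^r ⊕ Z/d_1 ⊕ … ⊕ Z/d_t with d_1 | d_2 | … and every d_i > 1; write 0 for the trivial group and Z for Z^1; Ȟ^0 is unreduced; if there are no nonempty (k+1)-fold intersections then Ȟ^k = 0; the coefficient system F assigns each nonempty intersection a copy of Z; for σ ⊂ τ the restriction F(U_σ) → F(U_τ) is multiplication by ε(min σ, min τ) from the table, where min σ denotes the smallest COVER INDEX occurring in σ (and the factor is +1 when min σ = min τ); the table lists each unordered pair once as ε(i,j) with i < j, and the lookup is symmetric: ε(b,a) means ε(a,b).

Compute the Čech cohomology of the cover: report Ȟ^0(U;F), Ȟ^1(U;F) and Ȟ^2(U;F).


Ȟ^0(U;F) ≅ 0,  Ȟ^1(U;F) ≅ Z/2,  Ȟ^2(U;F) ≅ 0

cover nerve:
  U12={t4,t8,t16} U15={t11,t17} U23={t1,t13,t19} U34={t2,t9,t15} U45={t3,t5}
C dims 5,5; δ0: rk 5, SNF 1^4·2
Ȟ^0: (5−5)−0=0 ⇒ 0
Ȟ^1: (5−0)−5=0 plus torsion [2] ⇒ Z/2
Ȟ^2: (0−0)−0=0 ⇒ 0


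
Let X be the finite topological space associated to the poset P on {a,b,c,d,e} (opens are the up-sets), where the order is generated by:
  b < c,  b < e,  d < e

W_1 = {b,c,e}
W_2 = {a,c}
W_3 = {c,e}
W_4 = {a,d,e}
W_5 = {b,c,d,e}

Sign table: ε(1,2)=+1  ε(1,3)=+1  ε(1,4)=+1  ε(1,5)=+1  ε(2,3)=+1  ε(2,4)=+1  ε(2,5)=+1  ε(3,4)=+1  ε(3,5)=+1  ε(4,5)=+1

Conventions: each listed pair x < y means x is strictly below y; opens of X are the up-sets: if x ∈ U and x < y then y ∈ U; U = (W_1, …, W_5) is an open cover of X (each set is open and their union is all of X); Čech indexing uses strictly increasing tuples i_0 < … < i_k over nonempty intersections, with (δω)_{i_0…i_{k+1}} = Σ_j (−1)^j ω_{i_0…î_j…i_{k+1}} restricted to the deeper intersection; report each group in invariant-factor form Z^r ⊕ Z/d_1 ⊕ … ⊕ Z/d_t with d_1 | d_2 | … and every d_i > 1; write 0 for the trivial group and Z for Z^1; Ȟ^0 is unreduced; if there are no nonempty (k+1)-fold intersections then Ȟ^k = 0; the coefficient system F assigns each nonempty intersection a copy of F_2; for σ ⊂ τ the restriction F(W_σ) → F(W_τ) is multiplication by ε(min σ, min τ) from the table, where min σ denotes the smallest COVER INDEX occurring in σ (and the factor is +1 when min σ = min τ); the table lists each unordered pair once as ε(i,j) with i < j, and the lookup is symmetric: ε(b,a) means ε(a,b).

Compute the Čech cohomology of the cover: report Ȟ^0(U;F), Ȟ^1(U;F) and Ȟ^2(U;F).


Ȟ^0 ≅ Z/2, Ȟ^1 ≅ Z/2 and Ȟ^2 ≅ 0

nonempty overlaps:
  W12={c} W13={c,e} W14={e} W15={b,c,e} W23={c} W24={a} W25={c} W34={e} W35={c,e} W45={d,e}
  W123={c} W125={c} W134={e} W135={c,e} W145={e} W235={c} W345={e}
  W1235={c} W1345={e}
C dims 5,10,7,2; δ0: rk_F2 4; δ1: rk_F2 5; δ2: rk_F2 2
degree 0: 5−4−0 = 1 → Ȟ^0 ≅ Z/2
degree 1: 10−5−4 = 1 → Ȟ^1 ≅ Z/2
degree 2: 7−2−5 = 0 → Ȟ^2 ≅ 0
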